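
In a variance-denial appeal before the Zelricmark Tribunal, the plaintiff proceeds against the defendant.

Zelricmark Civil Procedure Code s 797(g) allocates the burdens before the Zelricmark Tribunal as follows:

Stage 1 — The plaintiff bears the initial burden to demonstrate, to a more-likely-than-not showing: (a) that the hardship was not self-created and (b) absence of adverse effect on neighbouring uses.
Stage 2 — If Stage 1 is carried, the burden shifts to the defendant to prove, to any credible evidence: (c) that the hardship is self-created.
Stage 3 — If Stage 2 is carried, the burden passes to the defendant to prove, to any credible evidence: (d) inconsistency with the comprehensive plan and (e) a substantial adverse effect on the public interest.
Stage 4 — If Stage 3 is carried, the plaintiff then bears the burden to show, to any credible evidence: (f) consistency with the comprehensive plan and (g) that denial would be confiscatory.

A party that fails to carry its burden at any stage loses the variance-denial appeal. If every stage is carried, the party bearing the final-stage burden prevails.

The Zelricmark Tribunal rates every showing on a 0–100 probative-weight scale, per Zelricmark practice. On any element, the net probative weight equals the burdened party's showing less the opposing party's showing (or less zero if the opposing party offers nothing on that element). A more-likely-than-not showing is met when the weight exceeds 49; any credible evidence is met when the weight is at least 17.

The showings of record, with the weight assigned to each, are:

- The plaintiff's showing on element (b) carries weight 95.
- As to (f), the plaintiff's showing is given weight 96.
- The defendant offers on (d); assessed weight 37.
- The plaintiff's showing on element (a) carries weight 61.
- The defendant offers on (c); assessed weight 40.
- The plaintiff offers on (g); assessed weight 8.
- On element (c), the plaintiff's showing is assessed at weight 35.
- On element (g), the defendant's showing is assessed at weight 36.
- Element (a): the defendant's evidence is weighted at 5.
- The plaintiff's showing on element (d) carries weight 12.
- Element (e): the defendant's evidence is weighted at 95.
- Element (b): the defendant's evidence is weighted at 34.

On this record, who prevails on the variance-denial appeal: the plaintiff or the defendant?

Stage 1 (plaintiff, a more-likely-than-not showing, weight exceeds 49): (a) net 61−5=56 > 49 — meets; (b) net 95−34=61 > 49 — meets.
  All elements met. The burden passes to the defendant.
Stage 2 (defendant, any credible evidence, weight is at least 17): (c) net 40−35=5 < 17 — fails.
  The defendant does not carry Stage 2.
The analysis ends at Stage 2; the plaintiff prevails.

plaintiff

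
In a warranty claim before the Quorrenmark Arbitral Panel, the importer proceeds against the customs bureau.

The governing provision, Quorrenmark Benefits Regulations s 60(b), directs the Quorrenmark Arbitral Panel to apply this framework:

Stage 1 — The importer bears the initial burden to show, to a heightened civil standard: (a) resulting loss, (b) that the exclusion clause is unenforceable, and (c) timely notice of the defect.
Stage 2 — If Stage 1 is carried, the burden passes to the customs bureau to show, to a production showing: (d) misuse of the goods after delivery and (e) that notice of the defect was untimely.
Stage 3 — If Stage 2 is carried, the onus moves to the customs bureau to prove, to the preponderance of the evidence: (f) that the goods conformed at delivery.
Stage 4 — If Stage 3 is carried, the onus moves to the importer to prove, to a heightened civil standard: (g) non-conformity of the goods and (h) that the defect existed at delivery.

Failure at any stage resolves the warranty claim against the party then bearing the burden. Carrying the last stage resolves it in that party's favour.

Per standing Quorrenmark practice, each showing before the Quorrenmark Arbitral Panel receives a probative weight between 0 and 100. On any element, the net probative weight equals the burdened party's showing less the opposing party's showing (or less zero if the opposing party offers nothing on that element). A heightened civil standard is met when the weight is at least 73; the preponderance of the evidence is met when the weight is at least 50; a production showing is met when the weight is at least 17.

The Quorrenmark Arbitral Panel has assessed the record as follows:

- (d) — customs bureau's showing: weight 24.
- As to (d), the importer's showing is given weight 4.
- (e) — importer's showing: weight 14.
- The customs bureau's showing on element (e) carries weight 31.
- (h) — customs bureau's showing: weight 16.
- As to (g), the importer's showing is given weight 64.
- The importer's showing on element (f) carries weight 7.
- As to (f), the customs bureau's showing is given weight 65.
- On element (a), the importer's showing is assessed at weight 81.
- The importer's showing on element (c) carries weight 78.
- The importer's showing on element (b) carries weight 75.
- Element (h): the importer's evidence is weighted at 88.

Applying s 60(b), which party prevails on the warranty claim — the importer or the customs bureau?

customs bureau

Stage 1 — burden on importer; standard: a heightened civil standard (weight is at least 73).
    (a): 81 ≥ 73 [met]
    (b): 75 ≥ 73 [met]
    (c): 78 ≥ 73 [met]
  Stage 1 is satisfied; the onus moves to the customs bureau.
Stage 2 — burden on customs bureau; standard: a production showing (weight is at least 17).
    (d): 24 − 4 = 20 ≥ 17 [met]
    (e): 31 − 14 = 17 ≥ 17 [met]
  Stage 2 carried; the burden remains with the customs bureau.
Stage 3 — burden on customs bureau; standard: the preponderance of the evidence (weight is at least 50).
    (f): 65 − 7 = 58 ≥ 50 [met]
  Stage 3 is satisfied; the onus moves to the importer.
Stage 4 — burden on importer; standard: a heightened civil standard (weight is at least 73).
    (g): 64 < 73 [not met]
    (h): 88 − 16 = 72 < 73 [not met]
  Stage 4 not carried; the importer fails its burden.
The customs bureau prevails.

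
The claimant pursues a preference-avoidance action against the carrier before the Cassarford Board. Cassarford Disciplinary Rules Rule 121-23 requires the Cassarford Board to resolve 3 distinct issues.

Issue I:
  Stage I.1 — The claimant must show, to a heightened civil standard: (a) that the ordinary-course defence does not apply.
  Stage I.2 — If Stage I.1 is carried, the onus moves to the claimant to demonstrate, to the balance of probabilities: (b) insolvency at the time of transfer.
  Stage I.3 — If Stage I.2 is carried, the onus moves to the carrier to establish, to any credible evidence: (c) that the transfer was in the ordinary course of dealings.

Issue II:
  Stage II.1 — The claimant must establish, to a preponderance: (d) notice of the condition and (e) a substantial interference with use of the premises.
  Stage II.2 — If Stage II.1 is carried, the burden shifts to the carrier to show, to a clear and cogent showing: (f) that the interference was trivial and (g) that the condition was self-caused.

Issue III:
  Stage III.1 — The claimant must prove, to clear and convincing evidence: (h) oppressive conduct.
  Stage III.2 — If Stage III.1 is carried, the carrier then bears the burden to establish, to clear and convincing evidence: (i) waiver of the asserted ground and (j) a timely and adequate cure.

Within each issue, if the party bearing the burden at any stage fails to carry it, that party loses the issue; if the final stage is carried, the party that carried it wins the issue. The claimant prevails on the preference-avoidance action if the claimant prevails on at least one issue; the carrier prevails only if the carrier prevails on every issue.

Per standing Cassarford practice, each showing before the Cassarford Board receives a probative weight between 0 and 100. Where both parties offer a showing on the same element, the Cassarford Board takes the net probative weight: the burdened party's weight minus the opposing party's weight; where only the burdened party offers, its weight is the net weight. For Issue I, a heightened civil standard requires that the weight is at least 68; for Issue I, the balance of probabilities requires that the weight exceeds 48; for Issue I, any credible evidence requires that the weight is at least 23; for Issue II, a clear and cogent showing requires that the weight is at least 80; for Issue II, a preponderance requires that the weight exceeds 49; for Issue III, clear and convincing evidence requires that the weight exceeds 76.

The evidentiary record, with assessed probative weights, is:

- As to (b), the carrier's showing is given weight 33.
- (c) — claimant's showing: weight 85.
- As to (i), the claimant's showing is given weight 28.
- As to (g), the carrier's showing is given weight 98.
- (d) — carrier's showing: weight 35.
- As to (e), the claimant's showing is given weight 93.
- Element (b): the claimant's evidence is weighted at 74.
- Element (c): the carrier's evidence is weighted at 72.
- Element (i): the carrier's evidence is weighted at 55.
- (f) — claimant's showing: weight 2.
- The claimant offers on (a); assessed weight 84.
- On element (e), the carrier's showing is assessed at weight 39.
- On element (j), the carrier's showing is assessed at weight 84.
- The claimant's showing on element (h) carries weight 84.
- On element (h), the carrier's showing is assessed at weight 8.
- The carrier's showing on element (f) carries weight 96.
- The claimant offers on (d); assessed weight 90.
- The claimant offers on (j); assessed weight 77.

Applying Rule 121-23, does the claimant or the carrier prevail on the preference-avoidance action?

carrier

— Issue I —
Stage I.1 (claimant, a heightened civil standard, weight is at least 68): (a) 84 ≥ 68 — meets.
  All elements met. The claimant retains the burden for Stage I.2.
Stage I.2 (claimant, the balance of probabilities, weight exceeds 48): (b) net 74−33=41 ≤ 48 — fails.
  The claimant does not carry Stage I.2.
The analysis ends at Stage I.2; the carrier prevails on this issue.
— Issue II —
Stage II.1 (claimant, a preponderance, weight exceeds 49): (d) net 90−35=55 > 49 — meets; (e) net 93−39=54 > 49 — meets.
  Stage II.1 is satisfied; the onus moves to the carrier.
Stage II.2 (carrier, a clear and cogent showing, weight is at least 80): (f) net 96−2=94 ≥ 80 — meets; (g) 98 ≥ 80 — meets.
  All elements met at the final stage.
All stages carried — the carrier prevails on this issue.
— Issue III —
At Stage III.1 the claimant must meet clear and convincing evidence (weight exceeds 76): on (h) the weight is 84 less the opposing 8 gives net 76, ≤ 76, so (h) does not meet the standard.
  Not every element is met, so the claimant fails to carry Stage III.1.
The analysis ends at Stage III.1; the carrier prevails on this issue.
Per-issue: Issue I → carrier; Issue II → carrier; Issue III → carrier. The claimant must prevail on at least one issue; overall, the carrier prevails.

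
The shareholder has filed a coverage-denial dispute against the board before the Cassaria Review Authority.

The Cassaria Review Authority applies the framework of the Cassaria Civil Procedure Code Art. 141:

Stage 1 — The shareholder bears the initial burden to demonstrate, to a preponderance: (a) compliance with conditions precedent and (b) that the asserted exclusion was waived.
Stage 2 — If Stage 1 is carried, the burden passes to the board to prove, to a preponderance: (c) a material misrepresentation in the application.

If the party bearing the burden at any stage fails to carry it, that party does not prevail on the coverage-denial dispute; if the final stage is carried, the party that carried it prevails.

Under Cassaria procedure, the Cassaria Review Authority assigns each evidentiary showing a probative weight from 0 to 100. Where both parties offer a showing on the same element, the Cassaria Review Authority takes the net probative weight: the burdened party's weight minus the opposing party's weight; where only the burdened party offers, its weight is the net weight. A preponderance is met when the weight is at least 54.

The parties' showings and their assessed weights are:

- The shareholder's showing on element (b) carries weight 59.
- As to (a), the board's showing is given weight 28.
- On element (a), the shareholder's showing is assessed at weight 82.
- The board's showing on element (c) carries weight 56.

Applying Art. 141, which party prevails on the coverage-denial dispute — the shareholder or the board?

Stage 1 (shareholder, a preponderance, weight is at least 54): (a) net 82−28=54 ≥ 54 — meets; (b) 59 ≥ 54 — meets.
  The shareholder carries Stage 1; the board now bears the burden.
Stage 2 (board, a preponderance, weight is at least 54): (c) 56 ≥ 54 — meets.
  Stage 2 carried; the final stage is satisfied.
Every stage carried; the board prevails.

board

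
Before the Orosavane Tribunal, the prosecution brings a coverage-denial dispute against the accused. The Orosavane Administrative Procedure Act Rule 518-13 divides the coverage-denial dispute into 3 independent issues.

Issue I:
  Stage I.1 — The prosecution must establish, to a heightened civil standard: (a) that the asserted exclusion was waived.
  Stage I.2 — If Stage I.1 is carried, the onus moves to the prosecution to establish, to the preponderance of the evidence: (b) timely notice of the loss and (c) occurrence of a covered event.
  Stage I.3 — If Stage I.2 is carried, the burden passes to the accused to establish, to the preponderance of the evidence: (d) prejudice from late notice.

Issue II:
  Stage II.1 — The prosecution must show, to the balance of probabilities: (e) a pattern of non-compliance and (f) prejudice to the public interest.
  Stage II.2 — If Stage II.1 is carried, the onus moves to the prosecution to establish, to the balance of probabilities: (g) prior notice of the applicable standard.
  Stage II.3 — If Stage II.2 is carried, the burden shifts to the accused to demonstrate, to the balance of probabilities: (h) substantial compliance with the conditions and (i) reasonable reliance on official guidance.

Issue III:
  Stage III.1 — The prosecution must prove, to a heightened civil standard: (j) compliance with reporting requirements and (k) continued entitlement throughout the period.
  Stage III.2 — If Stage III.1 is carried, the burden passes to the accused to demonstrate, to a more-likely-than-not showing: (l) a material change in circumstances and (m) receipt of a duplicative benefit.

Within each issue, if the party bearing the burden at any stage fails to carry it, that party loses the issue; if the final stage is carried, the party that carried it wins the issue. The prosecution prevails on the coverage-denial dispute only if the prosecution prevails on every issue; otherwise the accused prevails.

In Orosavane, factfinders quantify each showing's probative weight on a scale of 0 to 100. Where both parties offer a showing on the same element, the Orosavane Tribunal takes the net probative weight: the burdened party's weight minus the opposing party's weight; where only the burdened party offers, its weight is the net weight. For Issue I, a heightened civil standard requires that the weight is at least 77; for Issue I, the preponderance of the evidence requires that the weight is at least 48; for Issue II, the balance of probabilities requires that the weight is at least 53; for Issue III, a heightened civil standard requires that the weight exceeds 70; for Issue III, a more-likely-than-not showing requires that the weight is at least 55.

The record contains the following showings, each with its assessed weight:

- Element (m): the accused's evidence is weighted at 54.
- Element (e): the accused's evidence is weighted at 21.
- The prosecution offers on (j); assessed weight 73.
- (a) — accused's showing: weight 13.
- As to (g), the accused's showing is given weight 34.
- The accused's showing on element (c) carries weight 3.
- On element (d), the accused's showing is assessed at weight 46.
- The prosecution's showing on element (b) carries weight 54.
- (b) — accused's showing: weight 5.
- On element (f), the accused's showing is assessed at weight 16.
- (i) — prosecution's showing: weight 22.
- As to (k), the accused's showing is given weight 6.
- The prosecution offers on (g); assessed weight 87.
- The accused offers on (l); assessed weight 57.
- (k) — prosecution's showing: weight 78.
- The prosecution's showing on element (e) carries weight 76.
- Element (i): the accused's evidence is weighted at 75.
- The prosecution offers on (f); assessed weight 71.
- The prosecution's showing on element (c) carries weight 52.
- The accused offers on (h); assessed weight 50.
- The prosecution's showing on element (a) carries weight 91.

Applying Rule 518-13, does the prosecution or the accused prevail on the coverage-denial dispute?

prosecution

— Issue I —
Stage I.1 (prosecution, a heightened civil standard, weight is at least 77): (a) net 91−13=78 ≥ 77 — meets.
  Stage I.1 is satisfied; the prosecution continues to bear the burden.
Stage I.2 (prosecution, the preponderance of the evidence, weight is at least 48): (b) net 54−5=49 ≥ 48 — meets; (c) net 52−3=49 ≥ 48 — meets.
  Stage I.2 carried; the burden shifts to the accused.
Stage I.3 (accused, the preponderance of the evidence, weight is at least 48): (d) 46 < 48 — fails.
  The accused does not carry Stage I.3.
The analysis ends at Stage I.3; the prosecution prevails on this issue.
— Issue II —
Stage II.1 (prosecution, the balance of probabilities, weight is at least 53): (e) net 76−21=55 ≥ 53 — meets; (f) net 71−16=55 ≥ 53 — meets.
  Stage II.1 carried; the burden remains with the prosecution.
Stage II.2 (prosecution, the balance of probabilities, weight is at least 53): (g) net 87−34=53 ≥ 53 — meets.
  All elements met. The burden passes to the accused.
Stage II.3 (accused, the balance of probabilities, weight is at least 53): (h) 50 < 53 — fails; (i) net 75−22=53 ≥ 53 — meets.
  The accused does not carry Stage II.3.
The prosecution prevails on this issue.
— Issue III —
Stage III.1 (prosecution, a heightened civil standard, weight exceeds 70): (j) 73 > 70 — meets; (k) net 78−6=72 > 70 — meets.
  Stage III.1 is satisfied; the onus moves to the accused.
Stage III.2 (accused, a more-likely-than-not showing, weight is at least 55): (l) 57 ≥ 55 — meets; (m) 54 < 55 — fails.
  Stage III.2 not carried; the accused fails its burden.
So the prosecution prevails on this issue.
Per-issue: Issue I → prosecution; Issue II → prosecution; Issue III → prosecution. The prosecution must prevail on every issue; overall, the prosecution prevails.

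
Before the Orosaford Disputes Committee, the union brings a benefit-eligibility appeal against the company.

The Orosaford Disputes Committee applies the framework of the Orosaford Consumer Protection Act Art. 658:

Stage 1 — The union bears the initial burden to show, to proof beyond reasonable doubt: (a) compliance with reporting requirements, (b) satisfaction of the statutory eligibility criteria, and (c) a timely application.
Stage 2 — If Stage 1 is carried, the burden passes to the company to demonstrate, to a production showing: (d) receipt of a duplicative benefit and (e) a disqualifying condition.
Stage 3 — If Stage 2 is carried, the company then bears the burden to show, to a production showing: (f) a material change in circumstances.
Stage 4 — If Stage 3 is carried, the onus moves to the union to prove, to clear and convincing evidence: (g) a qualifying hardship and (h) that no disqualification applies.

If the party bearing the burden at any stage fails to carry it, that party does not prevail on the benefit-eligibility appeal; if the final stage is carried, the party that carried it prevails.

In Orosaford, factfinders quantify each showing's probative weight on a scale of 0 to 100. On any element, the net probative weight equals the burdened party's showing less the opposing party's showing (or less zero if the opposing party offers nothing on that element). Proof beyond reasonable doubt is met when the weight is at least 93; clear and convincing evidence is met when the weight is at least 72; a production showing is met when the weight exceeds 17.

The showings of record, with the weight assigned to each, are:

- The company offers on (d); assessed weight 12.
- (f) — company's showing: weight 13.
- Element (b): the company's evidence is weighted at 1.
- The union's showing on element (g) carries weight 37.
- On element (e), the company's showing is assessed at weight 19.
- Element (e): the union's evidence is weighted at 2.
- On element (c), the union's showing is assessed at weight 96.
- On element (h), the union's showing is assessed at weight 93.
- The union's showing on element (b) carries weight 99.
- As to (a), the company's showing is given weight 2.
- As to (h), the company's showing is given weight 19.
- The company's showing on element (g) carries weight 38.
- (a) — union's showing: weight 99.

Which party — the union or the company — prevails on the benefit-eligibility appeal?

union

At Stage 1 the union must meet proof beyond reasonable doubt (weight is at least 93): on (a) the weight is 99 less the opposing 2 gives net 97, ≥ 93, so (a) meets the standard; on (b) the weight is 99 less the opposing 1 gives net 98, which does reach 93, so (b) meets the standard; on (c) the weight is 96, ≥ 93, so (c) meets the standard.
  Stage 1 is satisfied; the onus moves to the company.
At Stage 2 the company must meet a production showing (weight exceeds 17): on (d) the weight is 12, ≤ 17, so (d) does not meet the standard; on (e) the weight is 19 less the opposing 2 gives net 17, ≤ 17, so (e) does not meet the standard.
  Not every element is met, so the company fails to carry Stage 2.
The union prevails.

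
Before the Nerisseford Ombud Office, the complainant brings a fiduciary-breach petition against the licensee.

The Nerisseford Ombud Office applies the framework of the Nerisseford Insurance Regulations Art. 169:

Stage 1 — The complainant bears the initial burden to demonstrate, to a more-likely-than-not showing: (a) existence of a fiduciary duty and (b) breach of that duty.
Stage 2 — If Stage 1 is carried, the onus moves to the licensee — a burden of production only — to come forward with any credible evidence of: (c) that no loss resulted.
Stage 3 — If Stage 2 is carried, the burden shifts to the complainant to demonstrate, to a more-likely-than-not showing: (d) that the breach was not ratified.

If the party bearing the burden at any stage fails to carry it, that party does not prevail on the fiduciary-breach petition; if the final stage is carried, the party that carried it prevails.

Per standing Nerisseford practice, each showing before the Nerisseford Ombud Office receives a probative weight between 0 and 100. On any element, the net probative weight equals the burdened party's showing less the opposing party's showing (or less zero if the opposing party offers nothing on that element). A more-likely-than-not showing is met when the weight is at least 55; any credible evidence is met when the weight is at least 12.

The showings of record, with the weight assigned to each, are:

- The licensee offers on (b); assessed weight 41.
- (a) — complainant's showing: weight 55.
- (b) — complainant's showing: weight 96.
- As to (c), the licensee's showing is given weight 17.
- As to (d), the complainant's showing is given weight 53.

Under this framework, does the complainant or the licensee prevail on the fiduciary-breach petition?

Stage 1 (complainant, a more-likely-than-not showing, weight is at least 55): (a) 55 ≥ 55 — meets; (b) net 96−41=55 ≥ 55 — meets.
  Stage 1 carried; the burden shifts to the licensee.
Stage 2 (licensee, any credible evidence, weight is at least 12): (c) 17 ≥ 12 — meets.
  The licensee carries Stage 2; the complainant now bears the burden.
Stage 3 (complainant, a more-likely-than-not showing, weight is at least 55): (d) 53 < 55 — fails.
  Stage 3 not carried; the complainant fails its burden.
The analysis ends at Stage 3; the licensee prevails.

licensee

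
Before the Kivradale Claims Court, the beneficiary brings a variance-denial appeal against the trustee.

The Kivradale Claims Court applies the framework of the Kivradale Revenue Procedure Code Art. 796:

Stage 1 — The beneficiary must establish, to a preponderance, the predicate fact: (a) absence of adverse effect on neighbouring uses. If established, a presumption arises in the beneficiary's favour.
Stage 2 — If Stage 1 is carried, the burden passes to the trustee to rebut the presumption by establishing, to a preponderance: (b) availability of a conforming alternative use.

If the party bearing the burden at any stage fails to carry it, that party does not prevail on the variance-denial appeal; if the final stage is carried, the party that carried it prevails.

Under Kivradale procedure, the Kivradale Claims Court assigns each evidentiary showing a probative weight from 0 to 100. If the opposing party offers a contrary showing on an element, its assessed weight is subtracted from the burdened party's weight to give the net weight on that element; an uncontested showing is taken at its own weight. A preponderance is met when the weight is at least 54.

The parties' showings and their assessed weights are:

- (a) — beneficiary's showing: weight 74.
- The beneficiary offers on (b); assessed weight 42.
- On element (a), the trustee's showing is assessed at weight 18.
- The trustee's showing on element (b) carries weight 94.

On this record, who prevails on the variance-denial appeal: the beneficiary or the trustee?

Stage 1 (beneficiary, a preponderance, weight is at least 54): (a) net 74−18=56 ≥ 54 — meets.
  The beneficiary carries Stage 1; the trustee now bears the burden.
Stage 2 (trustee, a preponderance, weight is at least 54): (b) net 94−42=52 < 54 — fails.
  The trustee does not carry Stage 2.
So the beneficiary prevails.

beneficiary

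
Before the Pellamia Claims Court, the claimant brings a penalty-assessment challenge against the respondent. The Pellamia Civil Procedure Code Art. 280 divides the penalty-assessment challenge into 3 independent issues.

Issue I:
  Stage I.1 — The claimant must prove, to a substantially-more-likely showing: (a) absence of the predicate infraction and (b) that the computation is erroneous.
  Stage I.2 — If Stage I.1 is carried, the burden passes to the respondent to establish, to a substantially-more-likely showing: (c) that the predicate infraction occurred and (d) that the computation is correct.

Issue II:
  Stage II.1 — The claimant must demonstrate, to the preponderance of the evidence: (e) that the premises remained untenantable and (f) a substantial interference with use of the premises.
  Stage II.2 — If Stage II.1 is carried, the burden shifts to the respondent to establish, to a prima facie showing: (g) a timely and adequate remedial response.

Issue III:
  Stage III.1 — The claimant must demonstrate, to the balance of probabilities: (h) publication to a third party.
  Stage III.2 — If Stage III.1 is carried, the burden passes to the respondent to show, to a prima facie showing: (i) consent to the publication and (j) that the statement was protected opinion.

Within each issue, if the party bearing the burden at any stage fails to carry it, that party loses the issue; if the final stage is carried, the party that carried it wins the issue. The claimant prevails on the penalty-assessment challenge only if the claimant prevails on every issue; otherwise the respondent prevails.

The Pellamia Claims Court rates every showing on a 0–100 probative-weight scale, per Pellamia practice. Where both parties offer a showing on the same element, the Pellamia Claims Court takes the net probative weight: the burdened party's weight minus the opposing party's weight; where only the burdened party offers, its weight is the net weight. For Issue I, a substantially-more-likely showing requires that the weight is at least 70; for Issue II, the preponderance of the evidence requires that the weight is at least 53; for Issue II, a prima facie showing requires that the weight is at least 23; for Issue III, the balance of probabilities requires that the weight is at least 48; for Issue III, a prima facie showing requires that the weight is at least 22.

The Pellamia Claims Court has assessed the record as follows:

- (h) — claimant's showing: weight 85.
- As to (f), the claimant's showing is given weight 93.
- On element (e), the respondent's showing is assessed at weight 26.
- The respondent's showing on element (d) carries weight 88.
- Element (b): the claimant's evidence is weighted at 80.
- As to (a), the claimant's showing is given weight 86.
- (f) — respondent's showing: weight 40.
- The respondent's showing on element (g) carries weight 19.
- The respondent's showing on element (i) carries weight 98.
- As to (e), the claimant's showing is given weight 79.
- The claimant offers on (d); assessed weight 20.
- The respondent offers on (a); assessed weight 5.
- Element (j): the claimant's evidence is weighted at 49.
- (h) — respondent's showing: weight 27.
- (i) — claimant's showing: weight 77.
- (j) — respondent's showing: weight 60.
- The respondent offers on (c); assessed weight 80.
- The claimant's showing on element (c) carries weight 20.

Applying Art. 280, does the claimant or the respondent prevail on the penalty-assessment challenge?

— Issue I —
Stage I.1 (claimant, a substantially-more-likely showing, weight is at least 70): (a) net 86−5=81 ≥ 70 — meets; (b) 80 ≥ 70 — meets.
  Stage I.1 carried; the burden shifts to the respondent.
Stage I.2 (respondent, a substantially-more-likely showing, weight is at least 70): (c) net 80−20=60 < 70 — fails; (d) net 88−20=68 < 70 — fails.
  The respondent does not carry Stage I.2.
The claimant prevails on this issue.
— Issue II —
Stage II.1 (claimant, the preponderance of the evidence, weight is at least 53): (e) net 79−26=53 ≥ 53 — meets; (f) net 93−40=53 ≥ 53 — meets.
  Stage II.1 carried; the burden shifts to the respondent.
Stage II.2 (respondent, a prima facie showing, weight is at least 23): (g) 19 < 23 — fails.
  Not every element is met, so the respondent fails to carry Stage II.2.
The analysis ends at Stage II.2; the claimant prevails on this issue.
— Issue III —
At Stage III.1 the claimant must meet the balance of probabilities (weight is at least 48): on (h) the weight is 85 less the opposing 27 gives net 58, which does reach 48, so (h) meets the standard.
  The claimant carries Stage III.1; the respondent now bears the burden.
At Stage III.2 the respondent must meet a prima facie showing (weight is at least 22): on (i) the weight is 98 less the opposing 77 gives net 21, < 22, so (i) does not meet the standard; on (j) the weight is 60 less the opposing 49 gives net 11, which does not reach 22, so (j) does not meet the standard.
  Stage III.2 not carried; the respondent fails its burden.
So the claimant prevails on this issue.
Per-issue: Issue I → claimant; Issue II → claimant; Issue III → claimant. The claimant must prevail on every issue; overall, the claimant prevails.

claimant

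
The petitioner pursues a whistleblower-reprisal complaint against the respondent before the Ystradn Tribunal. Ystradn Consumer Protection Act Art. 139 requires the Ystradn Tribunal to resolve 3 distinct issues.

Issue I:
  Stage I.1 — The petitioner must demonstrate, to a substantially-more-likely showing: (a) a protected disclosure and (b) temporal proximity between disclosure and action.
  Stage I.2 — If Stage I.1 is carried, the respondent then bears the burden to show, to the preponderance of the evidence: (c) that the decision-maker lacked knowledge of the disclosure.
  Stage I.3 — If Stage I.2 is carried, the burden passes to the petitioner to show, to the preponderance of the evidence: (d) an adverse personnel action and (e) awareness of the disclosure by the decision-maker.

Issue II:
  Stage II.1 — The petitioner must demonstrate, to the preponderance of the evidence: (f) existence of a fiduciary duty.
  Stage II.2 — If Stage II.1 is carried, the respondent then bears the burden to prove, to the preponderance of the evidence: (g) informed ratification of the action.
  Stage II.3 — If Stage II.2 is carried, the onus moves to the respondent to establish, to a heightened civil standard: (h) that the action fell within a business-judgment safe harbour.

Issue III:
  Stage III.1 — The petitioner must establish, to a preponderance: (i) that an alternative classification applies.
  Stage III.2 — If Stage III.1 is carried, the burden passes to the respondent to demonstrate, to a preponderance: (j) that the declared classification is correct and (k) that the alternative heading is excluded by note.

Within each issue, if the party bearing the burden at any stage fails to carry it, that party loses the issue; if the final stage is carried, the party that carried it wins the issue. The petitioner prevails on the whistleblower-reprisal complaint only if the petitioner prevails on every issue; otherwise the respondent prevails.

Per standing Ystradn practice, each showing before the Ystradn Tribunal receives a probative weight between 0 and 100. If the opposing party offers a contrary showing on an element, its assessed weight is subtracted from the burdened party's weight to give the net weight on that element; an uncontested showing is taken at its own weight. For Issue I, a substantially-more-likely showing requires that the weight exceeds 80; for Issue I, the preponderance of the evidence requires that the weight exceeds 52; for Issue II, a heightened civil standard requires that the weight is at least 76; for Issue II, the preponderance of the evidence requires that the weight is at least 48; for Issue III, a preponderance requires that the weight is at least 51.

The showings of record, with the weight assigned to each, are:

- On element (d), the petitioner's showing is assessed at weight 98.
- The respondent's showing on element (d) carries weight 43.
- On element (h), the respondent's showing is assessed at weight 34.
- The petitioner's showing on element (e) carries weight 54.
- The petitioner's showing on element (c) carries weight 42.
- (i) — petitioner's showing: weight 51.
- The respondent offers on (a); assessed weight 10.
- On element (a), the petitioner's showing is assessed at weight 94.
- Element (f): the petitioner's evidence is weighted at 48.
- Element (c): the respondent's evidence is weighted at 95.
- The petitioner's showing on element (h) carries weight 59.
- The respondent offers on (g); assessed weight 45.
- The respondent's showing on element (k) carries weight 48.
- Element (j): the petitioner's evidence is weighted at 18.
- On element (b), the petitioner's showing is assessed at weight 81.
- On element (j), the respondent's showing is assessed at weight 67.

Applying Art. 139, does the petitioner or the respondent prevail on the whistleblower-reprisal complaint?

petitioner

— Issue I —
At Stage I.1 the petitioner must meet a substantially-more-likely showing (weight exceeds 80): on (a) the weight is 94 less the opposing 10 gives net 84, which does exceed 80, so (a) meets the standard; on (b) the weight is 81, > 80, so (b) meets the standard.
  Stage I.1 carried; the burden shifts to the respondent.
At Stage I.2 the respondent must meet the preponderance of the evidence (weight exceeds 52): on (c) the weight is 95 less the opposing 42 gives net 53, which does exceed 52, so (c) meets the standard.
  Stage I.2 carried; the burden shifts to the petitioner.
At Stage I.3 the petitioner must meet the preponderance of the evidence (weight exceeds 52): on (d) the weight is 98 less the opposing 43 gives net 55, > 52, so (d) meets the standard; on (e) the weight is 54, > 52, so (e) meets the standard.
  Stage I.3 carried; the final stage is satisfied.
With every stage satisfied, the petitioner prevails on this issue.
— Issue II —
Stage II.1 — burden on petitioner; standard: the preponderance of the evidence (weight is at least 48).
    (f): 48 ≥ 48 [met]
  Stage II.1 carried; the burden shifts to the respondent.
Stage II.2 — burden on respondent; standard: the preponderance of the evidence (weight is at least 48).
    (g): 45 < 48 [not met]
  Stage II.2 not carried; the respondent fails its burden.
So the petitioner prevails on this issue.
— Issue III —
At Stage III.1 the petitioner must meet a preponderance (weight is at least 51): on (i) the weight is 51, which does reach 51, so (i) meets the standard.
  Stage III.1 carried; the burden shifts to the respondent.
At Stage III.2 the respondent must meet a preponderance (weight is at least 51): on (j) the weight is 67 less the opposing 18 gives net 49, < 51, so (j) does not meet the standard; on (k) the weight is 48, < 51, so (k) does not meet the standard.
  The respondent does not carry Stage III.2.
The analysis ends at Stage III.2; the petitioner prevails on this issue.
Per-issue: Issue I → petitioner; Issue II → petitioner; Issue III → petitioner. The petitioner must prevail on every issue; overall, the petitioner prevails.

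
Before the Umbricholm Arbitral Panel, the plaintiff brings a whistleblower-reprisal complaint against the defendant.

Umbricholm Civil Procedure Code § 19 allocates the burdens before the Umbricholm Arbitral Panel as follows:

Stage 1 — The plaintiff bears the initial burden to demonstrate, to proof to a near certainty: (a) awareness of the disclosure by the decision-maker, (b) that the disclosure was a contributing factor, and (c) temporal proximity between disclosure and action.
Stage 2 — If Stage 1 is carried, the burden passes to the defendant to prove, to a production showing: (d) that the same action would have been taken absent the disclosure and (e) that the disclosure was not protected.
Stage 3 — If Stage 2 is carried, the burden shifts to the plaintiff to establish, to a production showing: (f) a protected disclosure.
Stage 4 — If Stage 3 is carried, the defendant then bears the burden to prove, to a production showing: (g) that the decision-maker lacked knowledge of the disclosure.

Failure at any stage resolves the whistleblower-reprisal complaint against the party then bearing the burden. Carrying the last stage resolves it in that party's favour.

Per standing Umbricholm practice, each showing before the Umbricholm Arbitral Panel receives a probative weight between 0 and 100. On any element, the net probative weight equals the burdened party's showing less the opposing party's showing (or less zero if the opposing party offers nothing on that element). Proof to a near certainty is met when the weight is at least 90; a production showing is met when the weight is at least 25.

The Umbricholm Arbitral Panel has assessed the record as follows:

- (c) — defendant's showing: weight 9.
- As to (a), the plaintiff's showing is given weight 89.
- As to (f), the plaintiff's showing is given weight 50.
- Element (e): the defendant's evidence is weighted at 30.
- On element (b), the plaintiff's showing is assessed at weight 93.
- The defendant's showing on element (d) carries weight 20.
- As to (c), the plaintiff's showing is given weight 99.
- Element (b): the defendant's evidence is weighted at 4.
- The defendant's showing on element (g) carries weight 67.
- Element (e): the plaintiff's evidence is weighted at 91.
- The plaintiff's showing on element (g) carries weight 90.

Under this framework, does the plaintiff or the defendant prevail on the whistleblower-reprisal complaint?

Stage 1 (plaintiff, proof to a near certainty, weight is at least 90): (a) 89 < 90 — fails; (b) net 93−4=89 < 90 — fails; (c) net 99−9=90 ≥ 90 — meets.
  Not every element is met, so the plaintiff fails to carry Stage 1.
The defendant prevails.

defendant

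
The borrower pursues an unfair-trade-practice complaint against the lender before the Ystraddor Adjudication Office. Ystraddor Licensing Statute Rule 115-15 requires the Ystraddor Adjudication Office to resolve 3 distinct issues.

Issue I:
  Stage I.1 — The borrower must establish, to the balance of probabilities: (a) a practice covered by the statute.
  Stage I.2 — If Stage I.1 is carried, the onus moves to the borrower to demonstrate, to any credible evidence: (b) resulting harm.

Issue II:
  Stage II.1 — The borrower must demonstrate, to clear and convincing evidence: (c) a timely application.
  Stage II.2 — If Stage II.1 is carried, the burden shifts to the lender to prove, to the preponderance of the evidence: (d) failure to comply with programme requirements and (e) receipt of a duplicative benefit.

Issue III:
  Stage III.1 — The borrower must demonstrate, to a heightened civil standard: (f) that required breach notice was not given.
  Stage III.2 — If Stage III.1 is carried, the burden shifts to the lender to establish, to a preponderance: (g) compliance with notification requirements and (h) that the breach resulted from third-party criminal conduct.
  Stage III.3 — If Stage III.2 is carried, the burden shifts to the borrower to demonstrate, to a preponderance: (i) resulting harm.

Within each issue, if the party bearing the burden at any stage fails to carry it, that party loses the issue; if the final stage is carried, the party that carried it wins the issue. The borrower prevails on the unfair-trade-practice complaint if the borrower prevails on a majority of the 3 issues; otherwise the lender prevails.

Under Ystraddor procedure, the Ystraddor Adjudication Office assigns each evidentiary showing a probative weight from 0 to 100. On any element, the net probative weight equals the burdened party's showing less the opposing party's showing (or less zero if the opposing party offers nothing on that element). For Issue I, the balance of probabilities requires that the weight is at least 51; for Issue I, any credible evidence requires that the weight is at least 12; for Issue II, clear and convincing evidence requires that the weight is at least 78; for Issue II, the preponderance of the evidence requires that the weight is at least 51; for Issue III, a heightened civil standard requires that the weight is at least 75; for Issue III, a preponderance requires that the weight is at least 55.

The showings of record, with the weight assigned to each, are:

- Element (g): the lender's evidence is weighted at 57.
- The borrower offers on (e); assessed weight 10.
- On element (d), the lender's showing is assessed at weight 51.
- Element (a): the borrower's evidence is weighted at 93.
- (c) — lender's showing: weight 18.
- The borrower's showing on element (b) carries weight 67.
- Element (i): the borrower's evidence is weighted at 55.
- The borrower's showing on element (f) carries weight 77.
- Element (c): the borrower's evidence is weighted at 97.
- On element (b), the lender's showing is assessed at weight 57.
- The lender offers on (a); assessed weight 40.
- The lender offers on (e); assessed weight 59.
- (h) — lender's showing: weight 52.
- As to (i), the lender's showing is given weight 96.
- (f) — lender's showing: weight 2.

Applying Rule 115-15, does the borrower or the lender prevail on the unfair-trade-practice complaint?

borrower

— Issue I —
Stage I.1 — burden on borrower; standard: the balance of probabilities (weight is at least 51).
    (a): 93 − 40 = 53 ≥ 51 [met]
  Stage I.1 is satisfied; the borrower continues to bear the burden.
Stage I.2 — burden on borrower; standard: any credible evidence (weight is at least 12).
    (b): 67 − 57 = 10 < 12 [not met]
  The borrower does not carry Stage I.2.
The lender prevails on this issue.
— Issue II —
Stage II.1 — burden on borrower; standard: clear and convincing evidence (weight is at least 78).
    (c): 97 − 18 = 79 ≥ 78 [met]
  Stage II.1 is satisfied; the onus moves to the lender.
Stage II.2 — burden on lender; standard: the preponderance of the evidence (weight is at least 51).
    (d): 51 ≥ 51 [met]
    (e): 59 − 10 = 49 < 51 [not met]
  Stage II.2 not carried; the lender fails its burden.
The analysis ends at Stage II.2; the borrower prevails on this issue.
— Issue III —
Stage III.1 (borrower, a heightened civil standard, weight is at least 75): (f) net 77−2=75 ≥ 75 — meets.
  Stage III.1 is satisfied; the onus moves to the lender.
Stage III.2 (lender, a preponderance, weight is at least 55): (g) 57 ≥ 55 — meets; (h) 52 < 55 — fails.
  Stage III.2 not carried; the lender fails its burden.
The borrower prevails on this issue.
Per-issue: Issue I → lender; Issue II → borrower; Issue III → borrower. The borrower must prevail on a majority of issues; overall, the borrower prevails.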